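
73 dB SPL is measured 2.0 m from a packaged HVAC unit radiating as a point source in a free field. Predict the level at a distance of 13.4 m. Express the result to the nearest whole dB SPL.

56 dB SPL

Point-source attenuation: ΔL = 20·log₁₀(r₂/r₁) = 20·log₁₀(13.4/2.0) = 16.521 dB.
L₂ = 73 − 20·log₁₀(13.4/2.0) = 73 − 16.521 = 56.48 dB SPL.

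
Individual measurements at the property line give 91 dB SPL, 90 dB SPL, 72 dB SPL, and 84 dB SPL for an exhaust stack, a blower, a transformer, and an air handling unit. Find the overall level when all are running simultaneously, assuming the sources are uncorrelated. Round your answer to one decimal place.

Incoherent sources combine by intensity addition: L_total = 10·log₁₀(Σ 10^(L_i/10)).
Σ 10^(L/10) = 10^(91/10) + 10^(90/10) + 10^(72/10) + 10^(84/10) = 2.526e+09.
L_total = 10·log₁₀(2.526e+09) = 94.02 dB SPL.

94.0 dB SPL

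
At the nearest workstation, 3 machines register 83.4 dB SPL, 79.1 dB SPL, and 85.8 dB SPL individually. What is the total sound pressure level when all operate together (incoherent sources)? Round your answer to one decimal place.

88.3 dB SPL

For uncorrelated sources the intensities add, so convert each level to linear form, sum, and take 10·log₁₀ of the total.
Σ 10^(L/10) = 10^(83.4/10) + 10^(79.1/10) + 10^(85.8/10) = 6.802e+08.
L_total = 10·log₁₀(6.802e+08) = 88.33 dB SPL.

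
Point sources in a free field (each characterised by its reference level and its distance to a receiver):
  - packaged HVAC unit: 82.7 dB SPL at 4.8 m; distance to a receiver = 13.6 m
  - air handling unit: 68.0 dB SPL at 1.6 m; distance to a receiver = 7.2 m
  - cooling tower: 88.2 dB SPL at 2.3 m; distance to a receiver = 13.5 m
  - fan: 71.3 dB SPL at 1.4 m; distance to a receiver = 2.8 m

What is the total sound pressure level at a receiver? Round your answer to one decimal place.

First find each source's level at the receiver (point-source: −20·log₁₀(r/r_ref)), then combine on an intensity basis.
packaged HVAC unit: 82.7 − 20·log₁₀(13.6/4.8) = 82.7 − 9.05 = 73.65 dB SPL.
air handling unit: 68.0 − 20·log₁₀(7.2/1.6) = 68.0 − 13.06 = 54.94 dB SPL.
cooling tower: 88.2 − 20·log₁₀(13.5/2.3) = 88.2 − 15.37 = 72.83 dB SPL.
fan: 71.3 − 20·log₁₀(2.8/1.4) = 71.3 − 6.02 = 65.28 dB SPL.
Σ 10^(L/10) = 4.606e+07 → L_total = 10·log₁₀(4.606e+07) = 76.63 dB SPL.

76.6 dB SPL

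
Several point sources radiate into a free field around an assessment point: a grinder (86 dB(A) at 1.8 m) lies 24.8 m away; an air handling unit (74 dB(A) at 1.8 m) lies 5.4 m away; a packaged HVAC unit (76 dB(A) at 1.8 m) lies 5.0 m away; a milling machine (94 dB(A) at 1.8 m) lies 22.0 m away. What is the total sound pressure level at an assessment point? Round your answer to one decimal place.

First find each source's level at the receiver (point-source: −20·log₁₀(r/r_ref)), then combine on an intensity basis.
grinder: 86 − 20·log₁₀(24.8/1.8) = 86 − 22.78 = 63.22 dB(A).
air handling unit: 74 − 20·log₁₀(5.4/1.8) = 74 − 9.54 = 64.46 dB(A).
packaged HVAC unit: 76 − 20·log₁₀(5.0/1.8) = 76 − 8.87 = 67.13 dB(A).
milling machine: 94 − 20·log₁₀(22.0/1.8) = 94 − 21.74 = 72.26 dB(A).
Σ 10^(L/10) = 2.686e+07 → L_total = 10·log₁₀(2.686e+07) = 74.29 dB(A).

74.3 dB(A)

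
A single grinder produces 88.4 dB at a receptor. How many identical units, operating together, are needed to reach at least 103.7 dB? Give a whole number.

Need L₁ + 10·log₁₀ N ≥ 103.7, i.e. log₁₀ N ≥ 1.53.
N ≥ 10^(15.3/10) = 33.884, so N = 34.

34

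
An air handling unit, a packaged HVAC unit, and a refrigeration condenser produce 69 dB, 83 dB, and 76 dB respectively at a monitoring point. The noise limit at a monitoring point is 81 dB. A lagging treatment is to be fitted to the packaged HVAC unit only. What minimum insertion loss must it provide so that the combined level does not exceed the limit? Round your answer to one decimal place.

The untreated sources together contribute 10^(69/10) + 10^(76/10) = 4.775e+07, i.e. 76.79 dB.
To meet 81 dB overall, the treated packaged HVAC unit may contribute at most 10^(81/10) − 4.775e+07 = 7.814e+07, i.e. 78.93 dB.
Required insertion loss = 83 − 78.93 = 4.07 dB.

4.1 dB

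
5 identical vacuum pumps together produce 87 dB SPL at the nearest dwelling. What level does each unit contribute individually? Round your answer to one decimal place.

80.0 dB SPL

For N identical incoherent sources L_total = L₁ + 10·log₁₀ N, so L₁ = 87 − 10·log₁₀(5) = 87 − 6.990.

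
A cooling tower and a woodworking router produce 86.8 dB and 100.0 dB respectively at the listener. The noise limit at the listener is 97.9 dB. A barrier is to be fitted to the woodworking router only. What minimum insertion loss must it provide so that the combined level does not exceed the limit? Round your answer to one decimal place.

The untreated sources together contribute 10^(86.8/10) = 4.786e+08, i.e. 86.80 dB.
To meet 97.9 dB overall, the treated woodworking router may contribute at most 10^(97.9/10) − 4.786e+08 = 5.687e+09, i.e. 97.55 dB.
Required insertion loss = 100.0 − 97.55 = 2.45 dB.

2.5 dB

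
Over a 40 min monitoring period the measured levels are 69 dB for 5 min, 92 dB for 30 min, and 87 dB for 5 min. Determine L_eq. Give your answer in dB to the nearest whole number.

91 dB

Weight each interval's intensity by its duration and average over T = 40 min:
Σ tᵢ·10^(Lᵢ/10) = 5·10^(69/10) + 30·10^(92/10) + 5·10^(87/10) = 5.009e+10.
L_eq = 10·log₁₀(5.009e+10/40) = 90.98 dB.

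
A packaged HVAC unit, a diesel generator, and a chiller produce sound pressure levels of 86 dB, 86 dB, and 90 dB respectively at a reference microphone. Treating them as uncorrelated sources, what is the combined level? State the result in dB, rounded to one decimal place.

Incoherent sources combine by intensity addition: L_total = 10·log₁₀(Σ 10^(L_i/10)).
Σ 10^(L/10) = 10^(86/10) + 10^(86/10) + 10^(90/10) = 1.796e+09.
L_total = 10·log₁₀(1.796e+09) = 92.54 dB.

92.5 dB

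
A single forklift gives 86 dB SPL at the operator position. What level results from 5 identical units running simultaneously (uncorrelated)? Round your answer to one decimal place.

N identical incoherent sources raise the level by 10·log₁₀ N.
L_total = 86 + 10·log₁₀(5) = 86 + 6.990 = 92.99 dB SPL.

93.0 dB SPL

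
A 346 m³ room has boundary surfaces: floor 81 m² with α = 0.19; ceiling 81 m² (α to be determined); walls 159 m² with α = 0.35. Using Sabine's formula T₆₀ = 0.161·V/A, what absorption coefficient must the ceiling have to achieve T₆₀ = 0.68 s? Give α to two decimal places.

0.13

From T₆₀ = 0.161·V/A, the target T₆₀ = 0.68 s needs A = 0.161·346/0.68 = 81.92 m².
Absorption from the other surfaces = 81·0.19 + 159·0.35 = 71.04 m², so the ceiling must supply 10.88 m² over 81 m².
α = 10.88/81 = 0.134.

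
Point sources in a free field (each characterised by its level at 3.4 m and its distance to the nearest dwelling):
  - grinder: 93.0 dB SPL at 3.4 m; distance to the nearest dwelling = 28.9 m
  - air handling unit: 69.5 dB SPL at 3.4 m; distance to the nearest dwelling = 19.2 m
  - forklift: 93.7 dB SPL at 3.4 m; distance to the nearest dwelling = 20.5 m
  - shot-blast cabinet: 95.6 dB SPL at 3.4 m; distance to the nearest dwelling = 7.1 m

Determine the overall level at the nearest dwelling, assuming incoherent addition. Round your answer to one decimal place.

First find each source's level at the receiver (point-source: −20·log₁₀(r/r_ref)), then combine on an intensity basis.
grinder: 93.0 − 20·log₁₀(28.9/3.4) = 93.0 − 18.59 = 74.41 dB SPL.
air handling unit: 69.5 − 20·log₁₀(19.2/3.4) = 69.5 − 15.04 = 54.46 dB SPL.
forklift: 93.7 − 20·log₁₀(20.5/3.4) = 93.7 − 15.61 = 78.09 dB SPL.
shot-blast cabinet: 95.6 − 20·log₁₀(7.1/3.4) = 95.6 − 6.40 = 89.20 dB SPL.
Σ 10^(L/10) = 9.250e+08 → L_total = 10·log₁₀(9.250e+08) = 89.66 dB SPL.

89.7 dB SPL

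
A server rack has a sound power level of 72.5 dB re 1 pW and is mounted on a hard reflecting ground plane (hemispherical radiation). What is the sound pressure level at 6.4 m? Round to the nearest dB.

Free-field hemispherical radiation: L_p = L_w − 10·log₁₀(2π·r²), r = 6.4 m.
2π·r² = 257.4 m², 10·log₁₀ of that is 24.105 dB.
L_p = 72.5 − 24.105 = 48.39 dB.

48 dB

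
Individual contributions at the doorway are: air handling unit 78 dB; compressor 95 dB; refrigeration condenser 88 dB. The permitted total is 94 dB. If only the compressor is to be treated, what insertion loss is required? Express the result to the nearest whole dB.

Everything except the compressor sums to 10^(78/10) + 10^(88/10) = 6.941e+08 in linear terms, 88.41 dB.
To meet 94 dB overall, the treated compressor may contribute at most 10^(94/10) − 6.941e+08 = 1.818e+09, i.e. 92.60 dB.
Required insertion loss = 95 − 92.60 = 2.40 dB.

2 dB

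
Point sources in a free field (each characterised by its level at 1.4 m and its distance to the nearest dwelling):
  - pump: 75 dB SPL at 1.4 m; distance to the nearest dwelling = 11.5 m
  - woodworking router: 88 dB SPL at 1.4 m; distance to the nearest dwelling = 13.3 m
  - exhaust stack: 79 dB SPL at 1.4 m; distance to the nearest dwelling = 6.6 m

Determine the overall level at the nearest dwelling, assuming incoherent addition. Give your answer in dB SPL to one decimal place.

70.4 dB SPL

Apply inverse-square spreading to bring every level to the receiver, then sum 10^(L/10).
pump: 75 − 20·log₁₀(11.5/1.4) = 75 − 18.29 = 56.71 dB SPL.
woodworking router: 88 − 20·log₁₀(13.3/1.4) = 88 − 19.55 = 68.45 dB SPL.
exhaust stack: 79 − 20·log₁₀(6.6/1.4) = 79 − 13.47 = 65.53 dB SPL.
Σ 10^(L/10) = 1.103e+07 → L_total = 10·log₁₀(1.103e+07) = 70.43 dB SPL.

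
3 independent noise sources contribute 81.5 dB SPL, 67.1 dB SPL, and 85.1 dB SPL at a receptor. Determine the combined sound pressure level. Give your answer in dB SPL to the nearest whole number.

For uncorrelated sources the intensities add, so convert each level to linear form, sum, and take 10·log₁₀ of the total.
Σ 10^(L/10) = 10^(81.5/10) + 10^(67.1/10) + 10^(85.1/10) = 4.700e+08.
L_total = 10·log₁₀(4.700e+08) = 86.72 dB SPL.

87 dB SPL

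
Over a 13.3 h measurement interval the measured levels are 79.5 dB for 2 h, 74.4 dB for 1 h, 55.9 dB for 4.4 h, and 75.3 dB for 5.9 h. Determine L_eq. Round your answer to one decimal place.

L_eq = 10·log₁₀[(1/T)·Σ tᵢ·10^(Lᵢ/10)] with T = 13.3 h.
Σ tᵢ·10^(Lᵢ/10) = 2·10^(79.5/10) + 1·10^(74.4/10) + 4.4·10^(55.9/10) + 5.9·10^(75.3/10) = 4.074e+08.
L_eq = 10·log₁₀(4.074e+08/13.3) = 74.86 dB.

74.9 dB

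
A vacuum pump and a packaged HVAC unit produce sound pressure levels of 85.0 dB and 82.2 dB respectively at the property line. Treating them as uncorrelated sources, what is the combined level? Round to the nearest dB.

87 dB

For uncorrelated sources the intensities add, so convert each level to linear form, sum, and take 10·log₁₀ of the total.
Σ 10^(L/10) = 10^(85.0/10) + 10^(82.2/10) = 4.822e+08.
L_total = 10·log₁₀(4.822e+08) = 86.83 dB.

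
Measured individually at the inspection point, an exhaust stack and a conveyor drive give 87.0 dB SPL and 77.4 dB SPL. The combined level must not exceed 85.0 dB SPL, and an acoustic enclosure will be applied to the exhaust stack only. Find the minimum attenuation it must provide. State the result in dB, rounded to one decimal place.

Everything except the exhaust stack sums to 10^(77.4/10) = 5.495e+07 in linear terms, 77.40 dB SPL.
The limit corresponds to 10^(85.0/10) = 3.162e+08; subtracting the fixed part leaves 2.613e+08 for the exhaust stack, i.e. 84.17 dB SPL.
Required insertion loss = 87.0 − 84.17 = 2.83 dB.

2.8 dB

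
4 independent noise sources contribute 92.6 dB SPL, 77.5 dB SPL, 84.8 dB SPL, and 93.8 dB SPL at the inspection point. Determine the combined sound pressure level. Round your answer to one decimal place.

For uncorrelated sources the intensities add, so convert each level to linear form, sum, and take 10·log₁₀ of the total.
Σ 10^(L/10) = 10^(92.6/10) + 10^(77.5/10) + 10^(84.8/10) + 10^(93.8/10) = 4.577e+09.
L_total = 10·log₁₀(4.577e+09) = 96.61 dB SPL.

96.6 dB SPL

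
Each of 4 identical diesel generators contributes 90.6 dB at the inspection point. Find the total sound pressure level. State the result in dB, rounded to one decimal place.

With 4 equal, uncorrelated contributions the intensity is 4× that of one unit, giving a rise of 10·log₁₀ 4.
L_total = 90.6 + 10·log₁₀(4) = 90.6 + 6.021 = 96.62 dB.

96.6 dB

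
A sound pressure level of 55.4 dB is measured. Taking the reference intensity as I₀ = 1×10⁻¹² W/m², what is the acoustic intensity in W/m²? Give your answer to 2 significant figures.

I/I₀ = 10^(55.4/10) = 3.467e+05, so I = 3.467e+05 × 10⁻¹² W/m².

3.5e-07 W/m²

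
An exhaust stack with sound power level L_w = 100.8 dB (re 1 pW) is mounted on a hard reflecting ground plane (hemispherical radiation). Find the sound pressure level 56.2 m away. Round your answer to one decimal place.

57.8 dB

The power spreads over a hemisphere of area 2π·r², so L_p = L_w − 10·log₁₀(2π·r²).
2π·r² = 1.985e+04 m², 10·log₁₀ of that is 42.977 dB.
L_p = 100.8 − 42.977 = 57.82 dB.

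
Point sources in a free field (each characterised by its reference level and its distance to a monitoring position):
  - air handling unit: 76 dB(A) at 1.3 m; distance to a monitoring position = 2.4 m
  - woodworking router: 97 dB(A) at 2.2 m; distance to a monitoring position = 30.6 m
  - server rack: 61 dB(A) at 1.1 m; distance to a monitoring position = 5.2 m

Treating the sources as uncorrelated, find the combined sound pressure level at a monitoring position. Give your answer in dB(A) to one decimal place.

Propagate each source to the receiver with L = L_ref − 20·log₁₀(r/r_ref), then add intensities.
air handling unit: 76 − 20·log₁₀(2.4/1.3) = 76 − 5.33 = 70.67 dB(A).
woodworking router: 97 − 20·log₁₀(30.6/2.2) = 97 − 22.87 = 74.13 dB(A).
server rack: 61 − 20·log₁₀(5.2/1.1) = 61 − 13.49 = 47.51 dB(A).
Σ 10^(L/10) = 3.764e+07 → L_total = 10·log₁₀(3.764e+07) = 75.76 dB(A).

75.8 dB(A)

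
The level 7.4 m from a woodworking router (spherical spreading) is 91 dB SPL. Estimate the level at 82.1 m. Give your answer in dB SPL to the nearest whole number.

For a point source, L₂ = L₁ − 20·log₁₀(r₂/r₁).
L₂ = 91 − 20·log₁₀(82.1/7.4) = 91 − 20.902 = 70.10 dB SPL.

70 dB SPL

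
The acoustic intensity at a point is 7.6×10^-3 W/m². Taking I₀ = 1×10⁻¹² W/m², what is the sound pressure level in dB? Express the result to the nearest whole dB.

I/I₀ = 7.6×10^-3/10⁻¹² = 7.6×10^9, and L = 10·log₁₀(I/I₀).
L = 10·(0.8808 + 9) = 98.81 dB.

99 dB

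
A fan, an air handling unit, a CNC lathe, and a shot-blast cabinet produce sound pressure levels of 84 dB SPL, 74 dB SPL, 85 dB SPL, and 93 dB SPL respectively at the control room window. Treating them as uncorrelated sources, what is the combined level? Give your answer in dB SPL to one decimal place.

94.1 dB SPL

For uncorrelated sources the intensities add, so convert each level to linear form, sum, and take 10·log₁₀ of the total.
Σ 10^(L/10) = 10^(84/10) + 10^(74/10) + 10^(85/10) + 10^(93/10) = 2.588e+09.
L_total = 10·log₁₀(2.588e+09) = 94.13 dB SPL.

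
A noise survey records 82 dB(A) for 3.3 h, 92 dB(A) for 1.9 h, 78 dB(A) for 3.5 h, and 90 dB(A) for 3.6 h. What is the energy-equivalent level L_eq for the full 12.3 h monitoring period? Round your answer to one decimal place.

87.8 dB(A)

Weight each interval's intensity by its duration and average over T = 12.3 h:
Σ tᵢ·10^(Lᵢ/10) = 3.3·10^(82/10) + 1.9·10^(92/10) + 3.5·10^(78/10) + 3.6·10^(90/10) = 7.355e+09.
L_eq = 10·log₁₀(7.355e+09/12.3) = 87.77 dB(A).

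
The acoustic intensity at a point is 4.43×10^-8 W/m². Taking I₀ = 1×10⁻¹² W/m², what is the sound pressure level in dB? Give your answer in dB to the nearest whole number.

46 dB

I/I₀ = 4.43×10^-8/10⁻¹² = 4.43×10^4, and L = 10·log₁₀(I/I₀).
L = 10·(0.6464 + 4) = 46.46 dB.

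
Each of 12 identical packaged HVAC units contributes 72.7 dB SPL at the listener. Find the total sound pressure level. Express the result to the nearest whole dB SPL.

With 12 equal, uncorrelated contributions the intensity is 12× that of one unit, giving a rise of 10·log₁₀ 12.
L_total = 72.7 + 10·log₁₀(12) = 72.7 + 10.792 = 83.49 dB SPL.

83 dB SPL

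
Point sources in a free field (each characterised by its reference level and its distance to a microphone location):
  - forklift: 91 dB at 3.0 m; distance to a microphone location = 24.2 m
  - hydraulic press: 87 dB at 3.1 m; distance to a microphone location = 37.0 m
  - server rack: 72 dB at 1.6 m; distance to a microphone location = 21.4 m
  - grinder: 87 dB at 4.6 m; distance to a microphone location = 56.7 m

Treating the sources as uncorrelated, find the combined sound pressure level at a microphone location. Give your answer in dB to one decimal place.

74.2 dB

Propagate each source to the receiver with L = L_ref − 20·log₁₀(r/r_ref), then add intensities.
forklift: 91 − 20·log₁₀(24.2/3.0) = 91 − 18.13 = 72.87 dB.
hydraulic press: 87 − 20·log₁₀(37.0/3.1) = 87 − 21.54 = 65.46 dB.
server rack: 72 − 20·log₁₀(21.4/1.6) = 72 − 22.53 = 49.47 dB.
grinder: 87 − 20·log₁₀(56.7/4.6) = 87 − 21.82 = 65.18 dB.
Σ 10^(L/10) = 2.625e+07 → L_total = 10·log₁₀(2.625e+07) = 74.19 dB.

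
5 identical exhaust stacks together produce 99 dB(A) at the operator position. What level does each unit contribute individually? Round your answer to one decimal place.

Dividing the total intensity by 5 lowers the level by 10·log₁₀ 5 = 6.990 dB: L₁ = 99 − 6.990.

92.0 dB(A)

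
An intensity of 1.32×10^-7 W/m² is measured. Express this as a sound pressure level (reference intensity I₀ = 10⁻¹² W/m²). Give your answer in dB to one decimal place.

51.2 dB

L = 10·log₁₀(I/I₀) = 10·log₁₀(1.32×10^-7/10⁻¹²) = 10·log₁₀(1.32×10^5).
L = 10·(0.1206 + 5) = 51.21 dB.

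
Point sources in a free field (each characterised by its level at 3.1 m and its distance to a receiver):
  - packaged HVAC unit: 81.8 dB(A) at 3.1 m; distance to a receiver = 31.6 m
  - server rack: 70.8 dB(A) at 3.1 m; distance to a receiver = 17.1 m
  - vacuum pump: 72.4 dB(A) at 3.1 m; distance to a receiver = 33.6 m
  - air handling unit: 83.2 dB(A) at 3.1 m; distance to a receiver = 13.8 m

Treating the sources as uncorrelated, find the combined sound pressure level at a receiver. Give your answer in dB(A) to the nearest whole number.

71 dB(A)

Apply inverse-square spreading to bring every level to the receiver, then sum 10^(L/10).
packaged HVAC unit: 81.8 − 20·log₁₀(31.6/3.1) = 81.8 − 20.17 = 61.63 dB(A).
server rack: 70.8 − 20·log₁₀(17.1/3.1) = 70.8 − 14.83 = 55.97 dB(A).
vacuum pump: 72.4 − 20·log₁₀(33.6/3.1) = 72.4 − 20.70 = 51.70 dB(A).
air handling unit: 83.2 − 20·log₁₀(13.8/3.1) = 83.2 − 12.97 = 70.23 dB(A).
Σ 10^(L/10) = 1.254e+07 → L_total = 10·log₁₀(1.254e+07) = 70.98 dB(A).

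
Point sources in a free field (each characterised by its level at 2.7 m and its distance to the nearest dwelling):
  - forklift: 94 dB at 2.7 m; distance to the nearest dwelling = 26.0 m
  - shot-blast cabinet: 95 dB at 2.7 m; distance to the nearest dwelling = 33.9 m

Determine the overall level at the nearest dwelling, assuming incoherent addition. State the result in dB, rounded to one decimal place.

First find each source's level at the receiver (point-source: −20·log₁₀(r/r_ref)), then combine on an intensity basis.
forklift: 94 − 20·log₁₀(26.0/2.7) = 94 − 19.67 = 74.33 dB.
shot-blast cabinet: 95 − 20·log₁₀(33.9/2.7) = 95 − 21.98 = 73.02 dB.
Σ 10^(L/10) = 4.715e+07 → L_total = 10·log₁₀(4.715e+07) = 76.73 dB.

76.7 dB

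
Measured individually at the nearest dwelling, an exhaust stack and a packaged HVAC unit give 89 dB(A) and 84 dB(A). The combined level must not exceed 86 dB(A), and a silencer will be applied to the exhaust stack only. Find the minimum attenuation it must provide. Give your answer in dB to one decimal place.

7.3 dB

The untreated sources together contribute 10^(84/10) = 2.512e+08, i.e. 84.00 dB(A).
The limit corresponds to 10^(86/10) = 3.981e+08; subtracting the fixed part leaves 1.469e+08 for the exhaust stack, i.e. 81.67 dB(A).
So the exhaust stack must be reduced from 89 to 81.67 dB(A): IL = 7.33 dB.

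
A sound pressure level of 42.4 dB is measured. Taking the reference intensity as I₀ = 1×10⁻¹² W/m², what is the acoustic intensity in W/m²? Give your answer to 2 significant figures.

1.7e-08 W/m²

I/I₀ = 10^(42.4/10) = 1.738e+04, so I = 1.738e+04 × 10⁻¹² W/m².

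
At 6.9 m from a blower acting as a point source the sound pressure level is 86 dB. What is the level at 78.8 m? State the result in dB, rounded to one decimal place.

Spherical spreading from a point source gives a 20·log₁₀(r₂/r₁) drop.
L₂ = 86 − 20·log₁₀(78.8/6.9) = 86 − 21.154 = 64.85 dB.

64.8 dB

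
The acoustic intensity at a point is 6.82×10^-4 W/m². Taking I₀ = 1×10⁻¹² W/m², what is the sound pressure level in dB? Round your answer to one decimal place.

Dividing by I₀ shifts the exponent by 12: I/I₀ = 6.82×10^8.
L = 10·(0.8338 + 8) = 88.34 dB.

88.3 dB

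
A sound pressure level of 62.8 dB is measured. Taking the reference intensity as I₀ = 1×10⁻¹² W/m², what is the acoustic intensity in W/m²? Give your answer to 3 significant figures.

I = I₀·10^(L/10) = 10⁻¹² × 10^(62.8/10) = 10^(-5.720).

1.91e-06 W/m²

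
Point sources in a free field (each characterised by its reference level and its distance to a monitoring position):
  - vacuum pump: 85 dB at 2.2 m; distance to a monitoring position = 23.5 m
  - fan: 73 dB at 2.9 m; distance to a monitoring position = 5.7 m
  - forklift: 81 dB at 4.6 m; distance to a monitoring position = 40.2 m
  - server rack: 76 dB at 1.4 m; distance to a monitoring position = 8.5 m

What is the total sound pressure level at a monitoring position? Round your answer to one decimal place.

70.3 dB

Apply inverse-square spreading to bring every level to the receiver, then sum 10^(L/10).
vacuum pump: 85 − 20·log₁₀(23.5/2.2) = 85 − 20.57 = 64.43 dB.
fan: 73 − 20·log₁₀(5.7/2.9) = 73 − 5.87 = 67.13 dB.
forklift: 81 − 20·log₁₀(40.2/4.6) = 81 − 18.83 = 62.17 dB.
server rack: 76 − 20·log₁₀(8.5/1.4) = 76 − 15.67 = 60.33 dB.
Σ 10^(L/10) = 1.066e+07 → L_total = 10·log₁₀(1.066e+07) = 70.28 dB.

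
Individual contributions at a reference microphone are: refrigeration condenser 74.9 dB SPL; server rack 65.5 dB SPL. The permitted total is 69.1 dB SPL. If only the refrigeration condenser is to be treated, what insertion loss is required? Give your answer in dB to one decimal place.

8.3 dB

The untreated sources together contribute 10^(65.5/10) = 3.548e+06, i.e. 65.50 dB SPL.
To meet 69.1 dB SPL overall, the treated refrigeration condenser may contribute at most 10^(69.1/10) − 3.548e+06 = 4.580e+06, i.e. 66.61 dB SPL.
So the refrigeration condenser must be reduced from 74.9 to 66.61 dB SPL: IL = 8.29 dB.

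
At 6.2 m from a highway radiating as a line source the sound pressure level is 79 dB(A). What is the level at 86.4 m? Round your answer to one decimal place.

For a line source, L₂ = L₁ − 10·log₁₀(r₂/r₁).
L₂ = 79 − 10·log₁₀(86.4/6.2) = 79 − 11.441 = 67.56 dB(A).

67.6 dB(A)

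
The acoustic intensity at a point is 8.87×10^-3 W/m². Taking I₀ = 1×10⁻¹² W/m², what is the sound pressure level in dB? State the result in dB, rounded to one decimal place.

99.5 dB

Dividing by I₀ shifts the exponent by 12: I/I₀ = 8.87×10^9.
L = 10·(0.9479 + 9) = 99.48 dB.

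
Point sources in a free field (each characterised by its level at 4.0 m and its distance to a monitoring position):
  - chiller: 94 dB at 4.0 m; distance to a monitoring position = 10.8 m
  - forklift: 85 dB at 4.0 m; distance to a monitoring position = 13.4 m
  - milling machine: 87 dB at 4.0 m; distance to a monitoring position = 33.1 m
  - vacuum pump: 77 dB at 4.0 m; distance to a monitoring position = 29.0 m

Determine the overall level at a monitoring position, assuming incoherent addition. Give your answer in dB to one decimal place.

First find each source's level at the receiver (point-source: −20·log₁₀(r/r_ref)), then combine on an intensity basis.
chiller: 94 − 20·log₁₀(10.8/4.0) = 94 − 8.63 = 85.37 dB.
forklift: 85 − 20·log₁₀(13.4/4.0) = 85 − 10.50 = 74.50 dB.
milling machine: 87 − 20·log₁₀(33.1/4.0) = 87 − 18.36 = 68.64 dB.
vacuum pump: 77 − 20·log₁₀(29.0/4.0) = 77 − 17.21 = 59.79 dB.
Σ 10^(L/10) = 3.810e+08 → L_total = 10·log₁₀(3.810e+08) = 85.81 dB.

85.8 dB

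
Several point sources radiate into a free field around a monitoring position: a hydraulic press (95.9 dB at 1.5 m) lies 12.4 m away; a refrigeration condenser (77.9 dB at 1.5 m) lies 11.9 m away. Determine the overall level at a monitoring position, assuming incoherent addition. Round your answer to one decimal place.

77.6 dB

First find each source's level at the receiver (point-source: −20·log₁₀(r/r_ref)), then combine on an intensity basis.
hydraulic press: 95.9 − 20·log₁₀(12.4/1.5) = 95.9 − 18.35 = 77.55 dB.
refrigeration condenser: 77.9 − 20·log₁₀(11.9/1.5) = 77.9 − 17.99 = 59.91 dB.
Σ 10^(L/10) = 5.791e+07 → L_total = 10·log₁₀(5.791e+07) = 77.63 dB.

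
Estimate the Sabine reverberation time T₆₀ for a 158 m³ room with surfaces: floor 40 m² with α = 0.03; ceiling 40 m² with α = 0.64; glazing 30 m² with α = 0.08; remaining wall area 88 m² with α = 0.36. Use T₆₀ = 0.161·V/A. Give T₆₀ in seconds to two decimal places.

0.42 s

Total absorption A = 40·0.03 + 40·0.64 + 30·0.08 + 88·0.36 = 60.88 m² sabins.
T₆₀ = 0.161 × 158 / 60.88 = 0.418 s.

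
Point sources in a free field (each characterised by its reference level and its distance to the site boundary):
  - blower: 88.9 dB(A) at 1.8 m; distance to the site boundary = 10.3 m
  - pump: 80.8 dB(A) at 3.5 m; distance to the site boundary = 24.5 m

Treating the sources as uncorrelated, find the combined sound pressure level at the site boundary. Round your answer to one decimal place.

74.2 dB(A)

First find each source's level at the receiver (point-source: −20·log₁₀(r/r_ref)), then combine on an intensity basis.
blower: 88.9 − 20·log₁₀(10.3/1.8) = 88.9 − 15.15 = 73.75 dB(A).
pump: 80.8 − 20·log₁₀(24.5/3.5) = 80.8 − 16.90 = 63.90 dB(A).
Σ 10^(L/10) = 2.616e+07 → L_total = 10·log₁₀(2.616e+07) = 74.18 dB(A).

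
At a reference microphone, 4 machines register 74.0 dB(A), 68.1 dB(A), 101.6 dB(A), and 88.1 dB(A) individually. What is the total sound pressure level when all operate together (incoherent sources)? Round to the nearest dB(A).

Incoherent sources combine by intensity addition: L_total = 10·log₁₀(Σ 10^(L_i/10)).
Σ 10^(L/10) = 10^(74.0/10) + 10^(68.1/10) + 10^(101.6/10) + 10^(88.1/10) = 1.513e+10.
L_total = 10·log₁₀(1.513e+10) = 101.80 dB(A).

102 dB(A)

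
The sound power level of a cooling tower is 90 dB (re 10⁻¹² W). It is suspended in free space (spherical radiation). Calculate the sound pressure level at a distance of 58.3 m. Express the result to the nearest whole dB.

44 dB

Free-field spherical radiation: L_p = L_w − 10·log₁₀(4π·r²), r = 58.3 m.
4π·r² = 4.271e+04 m², 10·log₁₀ of that is 46.305 dB.
L_p = 90 − 46.305 = 43.69 dB.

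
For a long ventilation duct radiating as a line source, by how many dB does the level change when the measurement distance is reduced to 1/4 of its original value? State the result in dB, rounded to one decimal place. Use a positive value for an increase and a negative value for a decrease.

A line source loses 3 dB per doubling of distance; generally ΔL = −10·log₁₀(r₂/r₁).
ΔL = −10·log₁₀(0.25) = +6.02 dB.

+6.0 dB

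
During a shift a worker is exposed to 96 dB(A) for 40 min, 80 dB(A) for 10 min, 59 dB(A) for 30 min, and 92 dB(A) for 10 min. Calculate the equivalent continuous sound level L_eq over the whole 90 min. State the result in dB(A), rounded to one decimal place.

Weight each interval's intensity by its duration and average over T = 90 min:
Σ tᵢ·10^(Lᵢ/10) = 40·10^(96/10) + 10·10^(80/10) + 30·10^(59/10) + 10·10^(92/10) = 1.761e+11.
L_eq = 10·log₁₀(1.761e+11/90) = 92.92 dB(A).

92.9 dB(A)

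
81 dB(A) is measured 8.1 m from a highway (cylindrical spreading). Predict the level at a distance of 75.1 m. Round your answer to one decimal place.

71.3 dB(A)

Line-source attenuation: ΔL = 10·log₁₀(r₂/r₁) = 10·log₁₀(75.1/8.1) = 9.672 dB.
L₂ = 81 − 10·log₁₀(75.1/8.1) = 81 − 9.672 = 71.33 dB(A).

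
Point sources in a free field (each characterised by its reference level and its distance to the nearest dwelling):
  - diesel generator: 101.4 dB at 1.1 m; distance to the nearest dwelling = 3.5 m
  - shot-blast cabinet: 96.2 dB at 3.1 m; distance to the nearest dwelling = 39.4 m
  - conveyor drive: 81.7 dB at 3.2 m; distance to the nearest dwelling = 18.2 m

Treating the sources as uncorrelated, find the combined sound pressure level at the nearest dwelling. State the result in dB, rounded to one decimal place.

Propagate each source to the receiver with L = L_ref − 20·log₁₀(r/r_ref), then add intensities.
diesel generator: 101.4 − 20·log₁₀(3.5/1.1) = 101.4 − 10.05 = 91.35 dB.
shot-blast cabinet: 96.2 − 20·log₁₀(39.4/3.1) = 96.2 − 22.08 = 74.12 dB.
conveyor drive: 81.7 − 20·log₁₀(18.2/3.2) = 81.7 − 15.10 = 66.60 dB.
Σ 10^(L/10) = 1.394e+09 → L_total = 10·log₁₀(1.394e+09) = 91.44 dB.

91.4 dB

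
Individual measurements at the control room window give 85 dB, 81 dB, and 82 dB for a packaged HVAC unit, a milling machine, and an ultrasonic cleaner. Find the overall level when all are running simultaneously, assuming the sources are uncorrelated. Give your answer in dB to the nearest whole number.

Incoherent sources combine by intensity addition: L_total = 10·log₁₀(Σ 10^(L_i/10)).
Σ 10^(L/10) = 10^(85/10) + 10^(81/10) + 10^(82/10) = 6.006e+08.
L_total = 10·log₁₀(6.006e+08) = 87.79 dB.

88 dB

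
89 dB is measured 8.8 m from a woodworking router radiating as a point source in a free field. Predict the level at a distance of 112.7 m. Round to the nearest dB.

Point-source attenuation: ΔL = 20·log₁₀(r₂/r₁) = 20·log₁₀(112.7/8.8) = 22.149 dB.
L₂ = 89 − 20·log₁₀(112.7/8.8) = 89 − 22.149 = 66.85 dB.

67 dB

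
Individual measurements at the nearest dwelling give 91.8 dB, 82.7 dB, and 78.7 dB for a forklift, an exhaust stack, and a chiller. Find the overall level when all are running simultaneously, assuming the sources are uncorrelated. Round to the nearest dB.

92 dB

Incoherent sources combine by intensity addition: L_total = 10·log₁₀(Σ 10^(L_i/10)).
Σ 10^(L/10) = 10^(91.8/10) + 10^(82.7/10) + 10^(78.7/10) = 1.774e+09.
L_total = 10·log₁₀(1.774e+09) = 92.49 dB.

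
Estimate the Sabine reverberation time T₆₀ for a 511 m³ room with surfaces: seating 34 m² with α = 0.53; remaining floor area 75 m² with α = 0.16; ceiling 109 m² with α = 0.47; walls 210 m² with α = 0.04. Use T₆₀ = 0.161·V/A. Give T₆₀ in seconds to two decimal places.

Total absorption A = 34·0.53 + 75·0.16 + 109·0.47 + 210·0.04 = 89.65 m² sabins.
T₆₀ = 0.161·V/A = 0.161·511/89.65 = 0.918 s.

0.92 s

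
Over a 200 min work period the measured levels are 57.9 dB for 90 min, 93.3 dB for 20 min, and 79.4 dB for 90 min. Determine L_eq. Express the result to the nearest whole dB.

Weight each interval's intensity by its duration and average over T = 200 min:
Σ tᵢ·10^(Lᵢ/10) = 90·10^(57.9/10) + 20·10^(93.3/10) + 90·10^(79.4/10) = 5.065e+10.
L_eq = 10·log₁₀(5.065e+10/200) = 84.04 dB.

84 dB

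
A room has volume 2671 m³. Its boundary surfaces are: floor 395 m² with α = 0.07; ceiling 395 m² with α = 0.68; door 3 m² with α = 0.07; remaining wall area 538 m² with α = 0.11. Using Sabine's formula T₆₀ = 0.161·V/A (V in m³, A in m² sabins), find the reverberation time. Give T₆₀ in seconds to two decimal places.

1.21 s

A = Σ Sᵢαᵢ = 395·0.07 + 395·0.68 + 3·0.07 + 538·0.11 = 355.64 m².
T₆₀ = 0.161·V/A = 0.161·2671/355.64 = 1.209 s.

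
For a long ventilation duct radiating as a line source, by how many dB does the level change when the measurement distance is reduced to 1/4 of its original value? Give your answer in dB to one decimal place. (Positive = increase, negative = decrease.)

With cylindrical spreading the level changes by −10·log₁₀(r₂/r₁).
ΔL = −10·log₁₀(0.25) = +6.02 dB.

+6.0 dB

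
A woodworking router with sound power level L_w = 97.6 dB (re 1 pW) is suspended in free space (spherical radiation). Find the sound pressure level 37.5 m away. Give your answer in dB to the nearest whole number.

55 dB

Free-field spherical radiation: L_p = L_w − 10·log₁₀(4π·r²), r = 37.5 m.
4π·r² = 1.767e+04 m², 10·log₁₀ of that is 42.473 dB.
L_p = 97.6 − 42.473 = 55.13 dB.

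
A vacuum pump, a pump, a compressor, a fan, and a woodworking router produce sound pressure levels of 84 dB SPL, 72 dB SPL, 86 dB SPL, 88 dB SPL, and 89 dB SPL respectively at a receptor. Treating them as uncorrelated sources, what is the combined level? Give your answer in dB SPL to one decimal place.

Incoherent sources combine by intensity addition: L_total = 10·log₁₀(Σ 10^(L_i/10)).
Σ 10^(L/10) = 10^(84/10) + 10^(72/10) + 10^(86/10) + 10^(88/10) + 10^(89/10) = 2.090e+09.
L_total = 10·log₁₀(2.090e+09) = 93.20 dB SPL.

93.2 dB SPL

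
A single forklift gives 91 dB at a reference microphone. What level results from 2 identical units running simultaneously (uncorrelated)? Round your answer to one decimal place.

With 2 equal, uncorrelated contributions the intensity is 2× that of one unit, giving a rise of 10·log₁₀ 2.
L_total = 91 + 10·log₁₀(2) = 91 + 3.010 = 94.01 dB.

94.0 dB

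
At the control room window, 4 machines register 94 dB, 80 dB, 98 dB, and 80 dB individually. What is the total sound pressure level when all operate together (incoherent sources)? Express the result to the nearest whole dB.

100 dB

For uncorrelated sources the intensities add, so convert each level to linear form, sum, and take 10·log₁₀ of the total.
Σ 10^(L/10) = 10^(94/10) + 10^(80/10) + 10^(98/10) + 10^(80/10) = 9.021e+09.
L_total = 10·log₁₀(9.021e+09) = 99.55 dB.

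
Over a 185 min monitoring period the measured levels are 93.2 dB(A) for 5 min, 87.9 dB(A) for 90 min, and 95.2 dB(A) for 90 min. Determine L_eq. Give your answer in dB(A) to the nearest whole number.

The energy average is taken in the linear domain: L_eq = 10·log₁₀[(Σ tᵢ·10^(Lᵢ/10))/T], T = 185 min.
Σ tᵢ·10^(Lᵢ/10) = 5·10^(93.2/10) + 90·10^(87.9/10) + 90·10^(95.2/10) = 3.640e+11.
L_eq = 10·log₁₀(3.640e+11/185) = 92.94 dB(A).

93 dB(A)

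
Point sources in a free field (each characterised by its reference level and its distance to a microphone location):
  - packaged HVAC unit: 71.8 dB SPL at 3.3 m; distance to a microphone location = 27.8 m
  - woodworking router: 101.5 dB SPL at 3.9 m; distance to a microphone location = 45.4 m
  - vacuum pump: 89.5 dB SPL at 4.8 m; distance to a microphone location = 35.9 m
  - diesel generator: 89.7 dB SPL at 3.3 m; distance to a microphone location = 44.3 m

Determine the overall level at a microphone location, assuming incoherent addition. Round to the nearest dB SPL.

81 dB SPL

Apply inverse-square spreading to bring every level to the receiver, then sum 10^(L/10).
packaged HVAC unit: 71.8 − 20·log₁₀(27.8/3.3) = 71.8 − 18.51 = 53.29 dB SPL.
woodworking router: 101.5 − 20·log₁₀(45.4/3.9) = 101.5 − 21.32 = 80.18 dB SPL.
vacuum pump: 89.5 − 20·log₁₀(35.9/4.8) = 89.5 − 17.48 = 72.02 dB SPL.
diesel generator: 89.7 − 20·log₁₀(44.3/3.3) = 89.7 − 22.56 = 67.14 dB SPL.
Σ 10^(L/10) = 1.256e+08 → L_total = 10·log₁₀(1.256e+08) = 80.99 dB SPL.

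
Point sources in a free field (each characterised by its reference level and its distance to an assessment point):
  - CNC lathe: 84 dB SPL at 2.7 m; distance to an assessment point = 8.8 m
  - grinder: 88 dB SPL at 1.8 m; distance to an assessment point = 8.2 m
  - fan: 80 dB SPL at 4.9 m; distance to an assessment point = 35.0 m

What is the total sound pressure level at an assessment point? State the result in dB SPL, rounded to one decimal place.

Apply inverse-square spreading to bring every level to the receiver, then sum 10^(L/10).
CNC lathe: 84 − 20·log₁₀(8.8/2.7) = 84 − 10.26 = 73.74 dB SPL.
grinder: 88 − 20·log₁₀(8.2/1.8) = 88 − 13.17 = 74.83 dB SPL.
fan: 80 − 20·log₁₀(35.0/4.9) = 80 − 17.08 = 62.92 dB SPL.
Σ 10^(L/10) = 5.601e+07 → L_total = 10·log₁₀(5.601e+07) = 77.48 dB SPL.

77.5 dB SPL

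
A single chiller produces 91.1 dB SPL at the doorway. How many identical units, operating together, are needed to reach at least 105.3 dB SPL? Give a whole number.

N identical sources give L₁ + 10·log₁₀ N, so require 10·log₁₀ N ≥ 105.3 − 91.1 = 14.2 dB.
N ≥ 10^(14.2/10) = 26.303, so N = 27.

27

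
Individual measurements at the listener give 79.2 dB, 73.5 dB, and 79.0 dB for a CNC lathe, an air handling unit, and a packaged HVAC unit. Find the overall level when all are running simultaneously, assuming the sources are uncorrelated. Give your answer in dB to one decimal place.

82.7 dB

For uncorrelated sources the intensities add, so convert each level to linear form, sum, and take 10·log₁₀ of the total.
Σ 10^(L/10) = 10^(79.2/10) + 10^(73.5/10) + 10^(79.0/10) = 1.850e+08.
L_total = 10·log₁₀(1.850e+08) = 82.67 dB.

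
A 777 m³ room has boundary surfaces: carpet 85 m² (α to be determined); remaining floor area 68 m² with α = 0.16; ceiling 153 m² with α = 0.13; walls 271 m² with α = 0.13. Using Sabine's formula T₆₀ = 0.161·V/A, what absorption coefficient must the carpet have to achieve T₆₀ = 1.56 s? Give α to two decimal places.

0.17

Required total absorption A = 0.161·777/1.56 = 80.19 m².
Absorption from the other surfaces = 68·0.16 + 153·0.13 + 271·0.13 = 66.00 m², so the carpet must supply 14.19 m² over 85 m².
α = 14.19/85 = 0.167.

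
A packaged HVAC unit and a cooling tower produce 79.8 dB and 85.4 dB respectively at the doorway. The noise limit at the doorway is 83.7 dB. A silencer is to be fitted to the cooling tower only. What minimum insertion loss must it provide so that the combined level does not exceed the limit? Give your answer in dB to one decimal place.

4.0 dB

Fixed contribution from the other source: Σ 10^(L/10) = 10^(79.8/10) = 9.550e+07 (79.80 dB).
To meet 83.7 dB overall, the treated cooling tower may contribute at most 10^(83.7/10) − 9.550e+07 = 1.389e+08, i.e. 81.43 dB.
Required insertion loss = 85.4 − 81.43 = 3.97 dB.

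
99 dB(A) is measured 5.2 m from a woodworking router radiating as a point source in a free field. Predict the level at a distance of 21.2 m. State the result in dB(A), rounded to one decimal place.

Point-source attenuation: ΔL = 20·log₁₀(r₂/r₁) = 20·log₁₀(21.2/5.2) = 12.207 dB.
L₂ = 99 − 20·log₁₀(21.2/5.2) = 99 − 12.207 = 86.79 dB(A).

86.8 dB(A)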